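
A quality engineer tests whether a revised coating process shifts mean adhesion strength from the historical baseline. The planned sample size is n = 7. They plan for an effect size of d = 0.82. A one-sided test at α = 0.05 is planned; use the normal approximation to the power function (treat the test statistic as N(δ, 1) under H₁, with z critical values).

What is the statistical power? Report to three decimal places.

Power ≈ 0.700

Noncentrality parameter: δ = d·√n = 0.82 × √7 = 2.1695
One-sided α = 0.05 → critical value z_{0.05} = 1.645.
Power = P(Z > 1.645 − δ) = Φ(0.525) = 0.7001.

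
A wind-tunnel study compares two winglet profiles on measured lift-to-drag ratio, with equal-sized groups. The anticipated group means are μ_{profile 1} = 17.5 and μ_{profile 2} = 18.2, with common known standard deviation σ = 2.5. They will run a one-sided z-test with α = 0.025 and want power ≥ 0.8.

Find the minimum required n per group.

Standardized effect: d = |μ_{profile 1} − μ_{profile 2}| / σ = |17.5 − 18.2| / 2.5 = 0.2800
For power 0.8 need Φ(δ − z_{0.025}) = 0.8, so δ = z_{0.025} + z_{0.20} = 1.960 + 0.842 = 2.802.
δ = d·√(n/2) ⇒ n = 2(δ/d)² = 2 × (2.802 / 0.2800)² = 200.23.
Round up to the next whole unit.

n = 201 per group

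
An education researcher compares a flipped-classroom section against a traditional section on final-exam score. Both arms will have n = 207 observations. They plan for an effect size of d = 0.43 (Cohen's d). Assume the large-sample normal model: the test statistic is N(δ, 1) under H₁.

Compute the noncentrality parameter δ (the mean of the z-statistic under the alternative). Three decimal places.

δ ≈ 4.375

The noncentrality parameter scales effect size by the design's sample-size factor: δ = d·√(n/2) = 0.43 × √(207/2) = 4.3746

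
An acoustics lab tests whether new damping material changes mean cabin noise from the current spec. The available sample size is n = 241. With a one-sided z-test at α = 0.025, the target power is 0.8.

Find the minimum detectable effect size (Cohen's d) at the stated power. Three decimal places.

Need Φ(δ − 1.960) = 0.8, so δ = 1.960 + 0.842 = 2.802.
δ = d·√n ⇒ d = δ/√n = 2.802/√241 = 0.1805.

d ≈ 0.180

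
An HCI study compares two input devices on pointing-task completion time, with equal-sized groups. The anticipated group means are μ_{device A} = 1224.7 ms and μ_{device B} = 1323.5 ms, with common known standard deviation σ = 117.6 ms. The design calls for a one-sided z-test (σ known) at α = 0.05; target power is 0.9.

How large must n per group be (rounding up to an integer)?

n = 25 per group

Standardized effect: d = |μ_{device A} − μ_{device B}| / σ = |1224.7 − 1323.5| / 117.6 = 0.8401
For power 0.9 need Φ(δ − z_{0.05}) = 0.9, so δ = z_{0.05} + z_{0.10} = 1.645 + 1.282 = 2.926.
δ = d·√(n/2) ⇒ n = 2(δ/d)² = 2 × (2.926 / 0.8401)² = 24.27.
Round up to the next whole unit.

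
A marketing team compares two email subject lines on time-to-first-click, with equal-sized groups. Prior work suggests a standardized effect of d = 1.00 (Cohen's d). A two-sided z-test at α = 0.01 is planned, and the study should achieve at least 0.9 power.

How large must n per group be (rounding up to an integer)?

n = 30 per group

Set Φ(δ − 2.576) = 0.9; then δ − 2.576 = Φ⁻¹(0.9) = 1.282, giving δ = 3.857.
(Ignoring the negligible lower-tail rejection probability gives the usual closed-form inversion.)
δ = d·√(n/2) ⇒ n = 2(δ/d)² = 2 × (3.857 / 1.00)² = 29.76.
Round up to the next whole unit.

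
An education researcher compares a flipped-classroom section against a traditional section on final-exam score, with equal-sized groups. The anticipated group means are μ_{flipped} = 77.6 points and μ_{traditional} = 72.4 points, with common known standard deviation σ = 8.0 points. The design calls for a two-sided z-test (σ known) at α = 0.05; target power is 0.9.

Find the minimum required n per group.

n = 50 per group

Standardized effect: d = |μ_{flipped} − μ_{traditional}| / σ = |77.6 − 72.4| / 8.0 = 0.6500
Set Φ(δ − 1.960) = 0.9; then δ − 1.960 = Φ⁻¹(0.9) = 1.282, giving δ = 3.242.
(Ignoring the negligible lower-tail rejection probability gives the usual closed-form inversion.)
δ = d·√(n/2) ⇒ n = 2(δ/d)² = 2 × (3.242 / 0.6500)² = 49.74.
Rounding up, n = 50 per group.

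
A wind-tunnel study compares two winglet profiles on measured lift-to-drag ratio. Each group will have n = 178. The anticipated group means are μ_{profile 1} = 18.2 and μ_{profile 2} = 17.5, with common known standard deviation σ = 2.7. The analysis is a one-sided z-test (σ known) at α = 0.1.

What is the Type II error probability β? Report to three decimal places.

β ≈ 0.122

Standardized effect: d = |μ_{profile 1} − μ_{profile 2}| / σ = |18.2 − 17.5| / 2.7 = 0.2593
Noncentrality parameter: δ = d·√(n/2) = 0.2593 × √(178/2) = 2.4458
One-sided α = 0.1 → critical value z_{0.1} = 1.282.
Power = P(Z > 1.282 − δ) = Φ(1.164) = 0.8778.
Type II error: β = 1 − power = 1 − 0.8778 = 0.1222.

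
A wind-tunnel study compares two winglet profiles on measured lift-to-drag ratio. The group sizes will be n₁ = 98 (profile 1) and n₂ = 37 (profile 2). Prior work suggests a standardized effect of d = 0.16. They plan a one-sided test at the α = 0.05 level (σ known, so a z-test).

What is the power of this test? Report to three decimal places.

Power ≈ 0.207

Noncentrality parameter: δ = d / √(1/n₁ + 1/n₂) = 0.16 / √(1/98 + 1/37) = 0.8292
One-sided α = 0.05 → critical value z_{0.05} = 1.645.
Power = Φ(δ − 1.645) = Φ(-0.816) = 0.2074.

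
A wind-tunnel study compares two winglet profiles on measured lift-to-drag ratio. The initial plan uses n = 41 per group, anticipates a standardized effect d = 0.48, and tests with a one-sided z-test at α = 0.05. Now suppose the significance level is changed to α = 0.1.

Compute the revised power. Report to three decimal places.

Power ≈ 0.814

δ = d·√(n/2) = 0.48 × √(41/2) = 2.1733 (unchanged). New critical value: z_{0.1} = 1.282.
Revised power = P(Z > 1.282 − δ) = Φ(0.892) = 0.8137.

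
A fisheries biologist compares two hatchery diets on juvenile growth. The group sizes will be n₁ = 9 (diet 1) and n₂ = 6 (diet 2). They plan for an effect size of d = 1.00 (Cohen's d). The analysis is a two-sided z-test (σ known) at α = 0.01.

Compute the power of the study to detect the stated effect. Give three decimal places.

Noncentrality parameter: δ = d / √(1/n₁ + 1/n₂) = 1.00 / √(1/9 + 1/6) = 1.8974
Critical value for a two-sided test at α = 0.01: z_{α/2} = 2.576.
Power = Φ(δ − 2.576) + Φ(−δ − 2.576) = Φ(-0.678) + Φ(-4.473) = 0.2487 + 0.0000 = 0.2487.

Power ≈ 0.249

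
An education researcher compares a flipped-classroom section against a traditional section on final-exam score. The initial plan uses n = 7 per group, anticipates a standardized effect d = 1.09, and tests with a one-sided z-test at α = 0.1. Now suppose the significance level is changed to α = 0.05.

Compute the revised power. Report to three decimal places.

δ = d·√(n/2) = 1.09 × √(7/2) = 2.0392 (unchanged). New critical value: z_{0.05} = 1.645.
Revised power = P(Z > 1.645 − δ) = Φ(0.394) = 0.6533.

Power ≈ 0.653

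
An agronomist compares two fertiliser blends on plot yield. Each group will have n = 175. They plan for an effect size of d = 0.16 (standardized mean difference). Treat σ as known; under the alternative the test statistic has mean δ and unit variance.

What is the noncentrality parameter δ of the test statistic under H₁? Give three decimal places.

δ ≈ 1.497

The noncentrality parameter scales effect size by the design's sample-size factor: δ = d·√(n/2) = 0.16 × √(175/2) = 1.4967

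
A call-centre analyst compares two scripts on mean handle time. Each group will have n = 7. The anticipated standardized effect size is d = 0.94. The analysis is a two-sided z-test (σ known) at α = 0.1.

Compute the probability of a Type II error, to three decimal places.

β ≈ 0.454

Noncentrality parameter: δ = d·√(n/2) = 0.94 × √(7/2) = 1.7586
Two-sided α = 0.1 → critical value z_{0.05} = 1.645.
Power = Φ(δ − 1.645) + Φ(−δ − 1.645) = Φ(0.114) + Φ(-3.403) = 0.5453 + 0.0003 = 0.5456.
Type II error: β = 1 − power = 1 − 0.5456 = 0.4544.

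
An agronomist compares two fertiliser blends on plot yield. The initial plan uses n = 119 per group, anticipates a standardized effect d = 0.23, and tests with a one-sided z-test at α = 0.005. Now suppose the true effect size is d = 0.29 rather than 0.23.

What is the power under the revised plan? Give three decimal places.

With d = 0.29: δ = d·√(n/2) = 0.29 × √(119/2) = 2.2370. Critical value z_{0.005} = 2.576.
Revised power = Φ(δ − 2.576) = Φ(-0.339) = 0.3674.

Power ≈ 0.367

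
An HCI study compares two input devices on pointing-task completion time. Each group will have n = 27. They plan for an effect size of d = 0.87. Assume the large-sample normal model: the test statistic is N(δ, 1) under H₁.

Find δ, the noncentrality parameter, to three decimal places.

δ ≈ 3.197

The noncentrality parameter scales effect size by the design's sample-size factor: δ = d·√(n/2) = 0.87 × √(27/2) = 3.1966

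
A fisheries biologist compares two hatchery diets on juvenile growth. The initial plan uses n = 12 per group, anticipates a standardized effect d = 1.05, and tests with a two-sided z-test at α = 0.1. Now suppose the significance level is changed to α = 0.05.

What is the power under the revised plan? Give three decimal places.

Power ≈ 0.730

δ = d·√(n/2) = 1.05 × √(12/2) = 2.5720 (unchanged). New critical value: z_{0.025} = 1.960.
Revised power = Φ(δ − 1.960) + Φ(−δ − 1.960) = Φ(0.612) + Φ(-4.532) = 0.7297 + 0.0000 = 0.7297.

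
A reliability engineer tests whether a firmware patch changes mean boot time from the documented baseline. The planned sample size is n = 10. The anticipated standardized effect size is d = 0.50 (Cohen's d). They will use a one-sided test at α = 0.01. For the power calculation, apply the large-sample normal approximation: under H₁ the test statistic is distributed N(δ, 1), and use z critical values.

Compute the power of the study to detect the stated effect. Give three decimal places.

Noncentrality parameter: λ = d·√n = 0.50 × √10 = 1.5811
Critical value for a one-sided test at α = 0.01: z_α = 2.326.
Power = Φ(λ − 2.326) = Φ(-0.745) = 0.2281.

Power ≈ 0.228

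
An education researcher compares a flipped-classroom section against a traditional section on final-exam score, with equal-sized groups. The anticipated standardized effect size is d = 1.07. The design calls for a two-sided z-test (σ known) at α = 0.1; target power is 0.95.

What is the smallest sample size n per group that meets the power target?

For power 0.95 need Φ(δ − z_{0.05}) = 0.95, so δ = z_{0.05} + z_{0.05} = 1.645 + 1.645 = 3.290.
(The Φ(−δ − z_{α/2}) term is vanishingly small for δ > 0 and is dropped in the standard sample-size formula.)
δ = d·√(n/2) ⇒ n = 2(δ/d)² = 2 × (3.290 / 1.07)² = 18.91.
Round up to the next whole unit.

n = 19 per group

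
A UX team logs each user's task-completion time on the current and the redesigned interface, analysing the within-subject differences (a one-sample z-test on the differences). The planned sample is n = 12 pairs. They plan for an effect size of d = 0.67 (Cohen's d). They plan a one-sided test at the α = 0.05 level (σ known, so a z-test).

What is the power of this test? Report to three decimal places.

Noncentrality parameter: δ = d·√n = 0.67 × √12 = 2.3209
One-sided α = 0.05 → critical value z_{0.05} = 1.645.
Power = Φ(δ − 1.645) = Φ(0.676) = 0.7505.

Power ≈ 0.751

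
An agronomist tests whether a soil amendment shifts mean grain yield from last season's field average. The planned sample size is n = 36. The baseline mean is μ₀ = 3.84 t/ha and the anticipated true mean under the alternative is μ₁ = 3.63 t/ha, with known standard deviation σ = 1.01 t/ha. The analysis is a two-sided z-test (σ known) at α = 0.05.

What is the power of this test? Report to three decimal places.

Standardized effect: d = |μ₁ − μ₀| / σ = |3.63 − 3.84| / 1.01 = 0.2079
Noncentrality parameter: δ = d·√n = 0.2079 × √36 = 1.2475
Two-sided α = 0.05 → critical value z_{0.025} = 1.960.
Power = Φ(δ − 1.960) + Φ(−δ − 1.960) = Φ(-0.712) + Φ(-3.207) = 0.2381 + 0.0007 = 0.2388.

Power ≈ 0.239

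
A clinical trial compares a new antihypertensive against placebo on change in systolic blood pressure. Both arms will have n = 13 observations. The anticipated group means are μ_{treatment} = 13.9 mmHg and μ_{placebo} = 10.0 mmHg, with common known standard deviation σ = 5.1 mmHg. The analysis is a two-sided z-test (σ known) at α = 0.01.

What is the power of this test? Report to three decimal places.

Power ≈ 0.266

Standardized effect: d = |μ_{treatment} − μ_{placebo}| / σ = |13.9 − 10.0| / 5.1 = 0.7647
Noncentrality parameter: δ = d·√(n/2) = 0.7647 × √(13/2) = 1.9496
Two-sided α = 0.01 → critical value z_{0.005} = 2.576.
Power = Φ(δ − 2.576) + Φ(−δ − 2.576) = Φ(-0.626) + Φ(-4.525) = 0.2656 + 0.0000 = 0.2656.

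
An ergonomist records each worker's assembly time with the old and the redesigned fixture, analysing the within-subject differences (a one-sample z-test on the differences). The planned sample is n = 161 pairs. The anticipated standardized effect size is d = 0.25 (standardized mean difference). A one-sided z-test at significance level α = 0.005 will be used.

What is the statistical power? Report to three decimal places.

Power ≈ 0.725

Noncentrality parameter: δ = d·√n = 0.25 × √161 = 3.1721
Critical value for a one-sided test at α = 0.005: z_α = 2.576.
Power = Φ(δ − 2.576) = Φ(0.596) = 0.7245.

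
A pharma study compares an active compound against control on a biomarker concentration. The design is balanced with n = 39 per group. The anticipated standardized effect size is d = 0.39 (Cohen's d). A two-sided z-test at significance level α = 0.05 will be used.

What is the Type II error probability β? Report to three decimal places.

Noncentrality parameter: δ = d·√(n/2) = 0.39 × √(39/2) = 1.7222
Two-sided α = 0.05 → critical value z_{0.025} = 1.960.
Power = Φ(δ − 1.960) + Φ(−δ − 1.960) = Φ(-0.238) + Φ(-3.682) = 0.4060 + 0.0001 = 0.4061.
Type II error: β = 1 − power = 1 − 0.4061 = 0.5939.

β ≈ 0.594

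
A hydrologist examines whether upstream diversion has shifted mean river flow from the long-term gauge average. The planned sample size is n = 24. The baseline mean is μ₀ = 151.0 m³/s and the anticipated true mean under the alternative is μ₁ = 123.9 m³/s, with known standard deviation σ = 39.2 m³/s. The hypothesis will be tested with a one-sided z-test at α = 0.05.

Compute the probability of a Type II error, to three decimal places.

β ≈ 0.041

Standardized effect: d = |μ₁ − μ₀| / σ = |123.9 − 151.0| / 39.2 = 0.6913
Noncentrality parameter: δ = d·√n = 0.6913 × √24 = 3.3868
One-sided α = 0.05 → critical value z_{0.05} = 1.645.
Power = P(Z > 1.645 − δ) = Φ(1.742) = 0.9592.
Type II error: β = 1 − power = 1 − 0.9592 = 0.0408.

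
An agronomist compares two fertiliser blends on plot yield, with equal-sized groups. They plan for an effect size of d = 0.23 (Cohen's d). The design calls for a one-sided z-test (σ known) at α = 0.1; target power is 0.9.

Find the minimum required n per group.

For power 0.9 need Φ(δ − z_{0.1}) = 0.9, so δ = z_{0.1} + z_{0.10} = 1.282 + 1.282 = 2.563.
δ = d·√(n/2) ⇒ n = 2(δ/d)² = 2 × (2.563 / 0.23)² = 248.37.
Round up to the next whole unit.

n = 249 per group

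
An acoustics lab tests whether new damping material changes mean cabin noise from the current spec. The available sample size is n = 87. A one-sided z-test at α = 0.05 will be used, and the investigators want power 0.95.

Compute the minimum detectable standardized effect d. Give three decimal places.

d ≈ 0.353

Need Φ(δ − 1.645) = 0.95, so δ = 1.645 + 1.645 = 3.290.
δ = d·√n ⇒ d = δ/√n = 3.290/√87 = 0.3527.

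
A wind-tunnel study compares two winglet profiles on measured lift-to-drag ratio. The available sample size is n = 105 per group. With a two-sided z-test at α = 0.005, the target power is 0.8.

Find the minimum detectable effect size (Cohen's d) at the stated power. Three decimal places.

d ≈ 0.504

Required noncentrality: δ = z_{0.0025} + z_{0.20} = 2.807 + 0.842 = 3.649.
(Lower-tail contribution to power is negligible for δ > 0.)
δ = d·√(n/2) ⇒ d = δ/√(n/2) = 3.649/√(105/2) = 0.5036.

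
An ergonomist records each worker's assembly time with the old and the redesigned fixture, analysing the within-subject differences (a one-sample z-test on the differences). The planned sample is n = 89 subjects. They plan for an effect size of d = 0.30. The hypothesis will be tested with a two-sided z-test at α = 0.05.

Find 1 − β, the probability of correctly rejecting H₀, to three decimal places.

Power ≈ 0.808

Noncentrality parameter: δ = d·√n = 0.30 × √89 = 2.8302
Critical value for a two-sided test at α = 0.05: z_{α/2} = 1.960.
Power = Φ(δ − 1.960) + Φ(−δ − 1.960) = Φ(0.870) + Φ(-4.790) = 0.8079 + 0.0000 = 0.8079.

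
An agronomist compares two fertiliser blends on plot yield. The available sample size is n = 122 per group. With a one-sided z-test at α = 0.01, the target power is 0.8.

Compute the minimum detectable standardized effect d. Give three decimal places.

Need Φ(δ − 2.326) = 0.8, so δ = 2.326 + 0.842 = 3.168.
δ = d·√(n/2) ⇒ d = δ/√(n/2) = 3.168/√(122/2) = 0.4056.

d ≈ 0.406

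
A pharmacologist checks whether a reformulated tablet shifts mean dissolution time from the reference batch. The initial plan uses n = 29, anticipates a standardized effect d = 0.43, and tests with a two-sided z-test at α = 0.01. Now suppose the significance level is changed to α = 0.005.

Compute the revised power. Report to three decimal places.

δ = d·√n = 0.43 × √29 = 2.3156 (unchanged). New critical value: z_{0.0025} = 2.807.
Revised power = Φ(δ − 2.807) + Φ(−δ − 2.807) = Φ(-0.491) + Φ(-5.123) = 0.3116 + 0.0000 = 0.3116.

Power ≈ 0.312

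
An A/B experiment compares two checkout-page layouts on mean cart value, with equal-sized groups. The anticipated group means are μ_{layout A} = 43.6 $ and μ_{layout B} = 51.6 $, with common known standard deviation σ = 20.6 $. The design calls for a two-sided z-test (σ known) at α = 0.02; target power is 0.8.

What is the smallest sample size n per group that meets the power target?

Standardized effect: d = |μ_{layout A} − μ_{layout B}| / σ = |43.6 − 51.6| / 20.6 = 0.3883
For power 0.8 need Φ(δ − z_{0.01}) = 0.8, so δ = z_{0.01} + z_{0.20} = 2.326 + 0.842 = 3.168.
(The Φ(−δ − z_{α/2}) term is vanishingly small for δ > 0 and is dropped in the standard sample-size formula.)
δ = d·√(n/2) ⇒ n = 2(δ/d)² = 2 × (3.168 / 0.3883)² = 133.09.
Rounding up, n = 134 per group.

n = 134 per group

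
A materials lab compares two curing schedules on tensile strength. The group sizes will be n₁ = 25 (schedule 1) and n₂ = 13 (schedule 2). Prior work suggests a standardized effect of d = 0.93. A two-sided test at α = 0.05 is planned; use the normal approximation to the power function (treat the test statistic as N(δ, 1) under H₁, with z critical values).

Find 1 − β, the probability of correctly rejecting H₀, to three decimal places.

Power ≈ 0.776

Noncentrality parameter: δ = d / √(1/n₁ + 1/n₂) = 0.93 / √(1/25 + 1/13) = 2.7198
Critical value for a two-sided test at α = 0.05: z_{α/2} = 1.960.
Power = Φ(δ − 1.960) + Φ(−δ − 1.960) = Φ(0.760) + Φ(-4.680) = 0.7763 + 0.0000 = 0.7763.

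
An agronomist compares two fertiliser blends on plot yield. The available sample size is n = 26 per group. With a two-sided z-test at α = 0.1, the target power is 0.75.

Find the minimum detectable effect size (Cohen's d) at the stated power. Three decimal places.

d ≈ 0.643

Need Φ(δ − 1.645) = 0.75, so δ = 1.645 + 0.674 = 2.319.
(Lower-tail contribution to power is negligible for δ > 0.)
δ = d·√(n/2) ⇒ d = δ/√(n/2) = 2.319/√(26/2) = 0.6433.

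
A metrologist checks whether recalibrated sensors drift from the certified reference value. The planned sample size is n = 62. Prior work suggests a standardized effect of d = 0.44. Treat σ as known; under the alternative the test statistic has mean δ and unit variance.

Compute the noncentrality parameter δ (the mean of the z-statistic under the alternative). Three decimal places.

δ ≈ 3.465

δ = d·√n = 0.44 × √62 = 3.4646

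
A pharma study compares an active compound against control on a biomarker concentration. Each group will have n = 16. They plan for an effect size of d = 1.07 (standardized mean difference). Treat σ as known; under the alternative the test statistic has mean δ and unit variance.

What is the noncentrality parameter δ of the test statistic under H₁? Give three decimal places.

δ ≈ 3.026

δ = d·√(n/2) = 1.07 × √(16/2) = 3.0264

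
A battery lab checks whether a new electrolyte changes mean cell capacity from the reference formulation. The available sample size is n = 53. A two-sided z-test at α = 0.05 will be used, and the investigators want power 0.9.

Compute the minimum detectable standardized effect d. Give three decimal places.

d ≈ 0.445

Need Φ(δ − 1.960) = 0.9, so δ = 1.960 + 1.282 = 3.242.
(Lower-tail contribution to power is negligible for δ > 0.)
δ = d·√n ⇒ d = δ/√n = 3.242/√53 = 0.4453.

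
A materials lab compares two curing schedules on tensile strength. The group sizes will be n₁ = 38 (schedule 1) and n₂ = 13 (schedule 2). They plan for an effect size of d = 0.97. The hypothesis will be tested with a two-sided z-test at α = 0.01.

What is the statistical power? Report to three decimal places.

Noncentrality parameter: λ = d / √(1/n₁ + 1/n₂) = 0.97 / √(1/38 + 1/13) = 3.0189
Critical value for a two-sided test at α = 0.01: z_{α/2} = 2.576.
Power = Φ(λ − 2.576) + Φ(−λ − 2.576) = Φ(0.443) + Φ(-5.595) = 0.6711 + 0.0000 = 0.6711.

Power ≈ 0.671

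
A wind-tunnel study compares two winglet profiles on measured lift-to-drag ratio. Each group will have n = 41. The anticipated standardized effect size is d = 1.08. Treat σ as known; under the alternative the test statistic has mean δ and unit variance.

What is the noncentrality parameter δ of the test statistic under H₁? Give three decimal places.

δ ≈ 4.890

The noncentrality parameter scales effect size by the design's sample-size factor: δ = d·√(n/2) = 1.08 × √(41/2) = 4.8899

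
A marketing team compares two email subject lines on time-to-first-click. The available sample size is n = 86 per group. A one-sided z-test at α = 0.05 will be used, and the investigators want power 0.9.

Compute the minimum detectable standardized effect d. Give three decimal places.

d ≈ 0.446

Required noncentrality: δ = z_{0.05} + z_{0.10} = 1.645 + 1.282 = 2.926.
δ = d·√(n/2) ⇒ d = δ/√(n/2) = 2.926/√(86/2) = 0.4463.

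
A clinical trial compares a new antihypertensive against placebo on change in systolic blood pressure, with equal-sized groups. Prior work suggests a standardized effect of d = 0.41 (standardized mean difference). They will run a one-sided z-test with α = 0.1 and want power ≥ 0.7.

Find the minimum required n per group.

Set Φ(δ − 1.282) = 0.7; then δ − 1.282 = Φ⁻¹(0.7) = 0.524, giving δ = 1.806.
δ = d·√(n/2) ⇒ n = 2(δ/d)² = 2 × (1.806 / 0.41)² = 38.80.
Round up to the next whole unit.

n = 39 per group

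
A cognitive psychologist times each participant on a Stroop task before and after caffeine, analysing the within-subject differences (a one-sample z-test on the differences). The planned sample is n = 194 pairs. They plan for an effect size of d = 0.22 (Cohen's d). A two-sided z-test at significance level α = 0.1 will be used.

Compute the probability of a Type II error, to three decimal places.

Noncentrality parameter: δ = d·√n = 0.22 × √194 = 3.0642
Critical value for a two-sided test at α = 0.1: z_{α/2} = 1.645.
Power = Φ(δ − 1.645) + Φ(−δ − 1.645) = Φ(1.419) + Φ(-4.709) = 0.9221 + 0.0000 = 0.9221.
Type II error: β = 1 − power = 1 − 0.9221 = 0.0779.

β ≈ 0.078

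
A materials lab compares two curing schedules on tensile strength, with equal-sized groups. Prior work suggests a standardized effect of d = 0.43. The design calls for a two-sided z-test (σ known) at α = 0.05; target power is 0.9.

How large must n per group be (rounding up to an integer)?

n = 114 per group

For power 0.9 need Φ(δ − z_{0.025}) = 0.9, so δ = z_{0.025} + z_{0.10} = 1.960 + 1.282 = 3.242.
(For δ > 0 the lower-tail rejection region contributes negligibly to power, so the one-term inversion is standard.)
δ = d·√(n/2) ⇒ n = 2(δ/d)² = 2 × (3.242 / 0.43)² = 113.66.
Rounding up, n = 114 per group.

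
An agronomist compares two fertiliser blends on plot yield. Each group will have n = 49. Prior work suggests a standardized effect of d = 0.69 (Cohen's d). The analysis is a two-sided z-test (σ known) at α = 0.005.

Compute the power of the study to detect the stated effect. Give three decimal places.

Noncentrality parameter: δ = d·√(n/2) = 0.69 × √(49/2) = 3.4153
Critical value for a two-sided test at α = 0.005: z_{α/2} = 2.807.
Power = Φ(δ − 2.807) + Φ(−δ − 2.807) = Φ(0.608) + Φ(-6.222) = 0.7285 + 0.0000 = 0.7285.

Power ≈ 0.729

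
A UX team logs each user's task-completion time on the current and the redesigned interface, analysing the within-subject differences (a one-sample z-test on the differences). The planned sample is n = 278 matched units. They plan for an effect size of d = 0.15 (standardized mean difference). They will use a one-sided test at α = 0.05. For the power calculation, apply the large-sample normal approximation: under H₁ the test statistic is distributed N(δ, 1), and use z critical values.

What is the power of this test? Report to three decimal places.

Noncentrality parameter: δ = d·√n = 0.15 × √278 = 2.5010
Critical value for a one-sided test at α = 0.05: z_α = 1.645.
Power = P(Z > 1.645 − δ) = Φ(0.856) = 0.8040.

Power ≈ 0.804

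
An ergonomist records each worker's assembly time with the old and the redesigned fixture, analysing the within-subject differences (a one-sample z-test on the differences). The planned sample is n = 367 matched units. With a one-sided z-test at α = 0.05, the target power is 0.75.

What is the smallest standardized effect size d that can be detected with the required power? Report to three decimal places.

d ≈ 0.121

Required noncentrality: δ = z_{0.05} + z_{0.25} = 1.645 + 0.674 = 2.319.
δ = d·√n ⇒ d = δ/√n = 2.319/√367 = 0.1211.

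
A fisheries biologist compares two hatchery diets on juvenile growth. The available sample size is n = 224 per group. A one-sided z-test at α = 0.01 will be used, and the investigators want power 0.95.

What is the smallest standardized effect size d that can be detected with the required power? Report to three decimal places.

d ≈ 0.375

Need Φ(δ − 2.326) = 0.95, so δ = 2.326 + 1.645 = 3.971.
δ = d·√(n/2) ⇒ d = δ/√(n/2) = 3.971/√(224/2) = 0.3752.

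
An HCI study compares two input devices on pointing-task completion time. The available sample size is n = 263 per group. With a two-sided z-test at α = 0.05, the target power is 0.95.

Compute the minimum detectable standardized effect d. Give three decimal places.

Required noncentrality: δ = z_{0.025} + z_{0.05} = 1.960 + 1.645 = 3.605.
(Lower-tail contribution to power is negligible for δ > 0.)
δ = d·√(n/2) ⇒ d = δ/√(n/2) = 3.605/√(263/2) = 0.3144.

d ≈ 0.314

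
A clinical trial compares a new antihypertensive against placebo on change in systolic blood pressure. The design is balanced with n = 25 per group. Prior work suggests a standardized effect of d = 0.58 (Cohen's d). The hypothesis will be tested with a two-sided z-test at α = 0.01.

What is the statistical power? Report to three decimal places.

Power ≈ 0.300

Noncentrality parameter: δ = d·√(n/2) = 0.58 × √(25/2) = 2.0506
Two-sided α = 0.01 → critical value z_{0.005} = 2.576.
Power = Φ(δ − 2.576) + Φ(−δ − 2.576) = Φ(-0.525) + Φ(-4.626) = 0.2997 + 0.0000 = 0.2997.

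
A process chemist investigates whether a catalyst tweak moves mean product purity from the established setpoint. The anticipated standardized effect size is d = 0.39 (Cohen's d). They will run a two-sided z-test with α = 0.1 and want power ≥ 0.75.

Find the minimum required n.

Set Φ(δ − 1.645) = 0.75; then δ − 1.645 = Φ⁻¹(0.75) = 0.674, giving δ = 2.319.
(For δ > 0 the lower-tail rejection region contributes negligibly to power, so the one-term inversion is standard.)
δ = d·√n ⇒ n = (δ/d)² = (2.319 / 0.39)² = 35.37.
Rounding up, n = 36.

n = 36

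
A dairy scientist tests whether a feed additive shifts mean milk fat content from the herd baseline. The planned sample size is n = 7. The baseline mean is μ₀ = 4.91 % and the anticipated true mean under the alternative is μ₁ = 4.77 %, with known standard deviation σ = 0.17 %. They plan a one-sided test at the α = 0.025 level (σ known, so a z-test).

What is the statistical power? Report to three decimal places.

Standardized effect: d = |μ₁ − μ₀| / σ = |4.77 − 4.91| / 0.17 = 0.8235
Noncentrality parameter: δ = d·√n = 0.8235 × √7 = 2.1789
Critical value for a one-sided test at α = 0.025: z_α = 1.960.
Power = Φ(δ − 1.960) = Φ(0.219) = 0.5866.

Power ≈ 0.587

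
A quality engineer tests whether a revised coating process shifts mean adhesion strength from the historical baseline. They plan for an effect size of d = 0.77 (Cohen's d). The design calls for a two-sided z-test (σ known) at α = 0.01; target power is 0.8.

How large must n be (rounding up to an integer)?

For power 0.8 need Φ(δ − z_{0.005}) = 0.8, so δ = z_{0.005} + z_{0.20} = 2.576 + 0.842 = 3.417.
(For δ > 0 the lower-tail rejection region contributes negligibly to power, so the one-term inversion is standard.)
δ = d·√n ⇒ n = (δ/d)² = (3.417 / 0.77)² = 19.70.
Round up to the next whole unit.

n = 20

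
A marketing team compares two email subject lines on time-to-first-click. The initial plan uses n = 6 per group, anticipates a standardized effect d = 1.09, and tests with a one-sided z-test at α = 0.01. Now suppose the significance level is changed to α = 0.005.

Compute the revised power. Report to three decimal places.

Power ≈ 0.246

δ = d·√(n/2) = 1.09 × √(6/2) = 1.8879 (unchanged). New critical value: z_{0.005} = 2.576.
Revised power = P(Z > 2.576 − δ) = Φ(-0.688) = 0.2458.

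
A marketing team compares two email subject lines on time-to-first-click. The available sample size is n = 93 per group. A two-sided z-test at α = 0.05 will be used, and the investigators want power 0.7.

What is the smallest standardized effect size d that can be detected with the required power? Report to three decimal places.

Need Φ(δ − 1.960) = 0.7, so δ = 1.960 + 0.524 = 2.484.
(Lower-tail contribution to power is negligible for δ > 0.)
δ = d·√(n/2) ⇒ d = δ/√(n/2) = 2.484/√(93/2) = 0.3643.

d ≈ 0.364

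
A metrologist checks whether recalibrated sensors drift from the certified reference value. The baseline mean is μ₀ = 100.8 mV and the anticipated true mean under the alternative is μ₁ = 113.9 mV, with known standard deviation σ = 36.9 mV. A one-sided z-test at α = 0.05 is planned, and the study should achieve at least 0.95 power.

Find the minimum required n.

n = 86

Standardized effect: d = |μ₁ − μ₀| / σ = |113.9 − 100.8| / 36.9 = 0.3550
For power 0.95 need Φ(δ − z_{0.05}) = 0.95, so δ = z_{0.05} + z_{0.05} = 1.645 + 1.645 = 3.290.
δ = d·√n ⇒ n = (δ/d)² = (3.290 / 0.3550)² = 85.87.
Rounding up, n = 86.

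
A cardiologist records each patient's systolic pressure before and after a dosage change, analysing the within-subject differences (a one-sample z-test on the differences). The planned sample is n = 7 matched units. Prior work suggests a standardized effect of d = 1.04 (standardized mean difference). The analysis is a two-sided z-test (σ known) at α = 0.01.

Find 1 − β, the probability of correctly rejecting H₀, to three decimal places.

Noncentrality parameter: δ = d·√n = 1.04 × √7 = 2.7516
Two-sided α = 0.01 → critical value z_{0.005} = 2.576.
Power = Φ(δ − 2.576) + Φ(−δ − 2.576) = Φ(0.176) + Φ(-5.327) = 0.5698 + 0.0000 = 0.5698.

Power ≈ 0.570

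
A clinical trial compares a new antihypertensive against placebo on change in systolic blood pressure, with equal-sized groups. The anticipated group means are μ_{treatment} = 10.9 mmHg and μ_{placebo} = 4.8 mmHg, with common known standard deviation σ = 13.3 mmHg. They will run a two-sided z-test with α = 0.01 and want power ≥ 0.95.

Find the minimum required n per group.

n = 170 per group

Standardized effect: d = |μ_{treatment} − μ_{placebo}| / σ = |10.9 − 4.8| / 13.3 = 0.4586
Set Φ(δ − 2.576) = 0.95; then δ − 2.576 = Φ⁻¹(0.95) = 1.645, giving δ = 4.221.
(The Φ(−δ − z_{α/2}) term is vanishingly small for δ > 0 and is dropped in the standard sample-size formula.)
δ = d·√(n/2) ⇒ n = 2(δ/d)² = 2 × (4.221 / 0.4586)² = 169.37.
Round up to the next whole unit.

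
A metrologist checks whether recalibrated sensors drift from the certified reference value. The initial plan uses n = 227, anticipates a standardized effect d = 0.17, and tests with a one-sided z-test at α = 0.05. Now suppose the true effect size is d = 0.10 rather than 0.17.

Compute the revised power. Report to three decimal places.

With d = 0.10: δ = d·√n = 0.10 × √227 = 1.5067. Critical value z_{0.05} = 1.645.
Revised power = P(Z > 1.645 − δ) = Φ(-0.138) = 0.4450.

Power ≈ 0.445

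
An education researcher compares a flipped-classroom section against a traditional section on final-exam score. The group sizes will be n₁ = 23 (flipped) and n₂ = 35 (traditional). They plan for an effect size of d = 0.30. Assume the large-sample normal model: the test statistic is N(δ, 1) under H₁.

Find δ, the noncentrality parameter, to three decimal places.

δ ≈ 1.118

δ = d / √(1/n₁ + 1/n₂) = 0.30 / √(1/23 + 1/35) = 1.1176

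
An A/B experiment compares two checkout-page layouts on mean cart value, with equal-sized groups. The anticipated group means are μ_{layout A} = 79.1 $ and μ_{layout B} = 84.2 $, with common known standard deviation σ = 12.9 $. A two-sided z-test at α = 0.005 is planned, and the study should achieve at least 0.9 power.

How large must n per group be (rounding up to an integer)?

n = 214 per group

Standardized effect: d = |μ_{layout A} − μ_{layout B}| / σ = |79.1 − 84.2| / 12.9 = 0.3953
For power 0.9 need Φ(δ − z_{0.0025}) = 0.9, so δ = z_{0.0025} + z_{0.10} = 2.807 + 1.282 = 4.089.
(Ignoring the negligible lower-tail rejection probability gives the usual closed-form inversion.)
δ = d·√(n/2) ⇒ n = 2(δ/d)² = 2 × (4.089 / 0.3953)² = 213.90.
Round up to the next whole unit.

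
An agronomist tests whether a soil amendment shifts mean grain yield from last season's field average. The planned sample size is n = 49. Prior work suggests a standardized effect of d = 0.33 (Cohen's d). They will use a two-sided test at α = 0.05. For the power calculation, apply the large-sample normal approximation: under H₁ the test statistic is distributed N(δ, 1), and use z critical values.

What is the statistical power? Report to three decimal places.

Noncentrality parameter: δ = d·√n = 0.33 × √49 = 2.3100
Two-sided α = 0.05 → critical value z_{0.025} = 1.960.
Power = Φ(δ − 1.960) + Φ(−δ − 1.960) = Φ(0.350) + Φ(-4.270) = 0.6368 + 0.0000 = 0.6369.

Power ≈ 0.637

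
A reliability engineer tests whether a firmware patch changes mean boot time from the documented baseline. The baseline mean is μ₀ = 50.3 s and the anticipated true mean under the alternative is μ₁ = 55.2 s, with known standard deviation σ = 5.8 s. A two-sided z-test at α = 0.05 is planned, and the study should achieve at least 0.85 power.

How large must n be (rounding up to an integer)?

n = 13

Standardized effect: d = |μ₁ − μ₀| / σ = |55.2 − 50.3| / 5.8 = 0.8448
Set Φ(δ − 1.960) = 0.85; then δ − 1.960 = Φ⁻¹(0.85) = 1.036, giving δ = 2.996.
(The Φ(−δ − z_{α/2}) term is vanishingly small for δ > 0 and is dropped in the standard sample-size formula.)
δ = d·√n ⇒ n = (δ/d)² = (2.996 / 0.8448)² = 12.58.
Round up to the next whole unit.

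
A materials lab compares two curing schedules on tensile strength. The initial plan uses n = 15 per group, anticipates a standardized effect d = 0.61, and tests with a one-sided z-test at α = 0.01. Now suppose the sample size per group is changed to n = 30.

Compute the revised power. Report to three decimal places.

Power ≈ 0.514

With n = 30 per group: δ = d·√(n/2) = 0.61 × √(30/2) = 2.3625. Critical value z_{0.01} = 2.326.
Revised power = P(Z > 2.326 − δ) = Φ(0.036) = 0.5144.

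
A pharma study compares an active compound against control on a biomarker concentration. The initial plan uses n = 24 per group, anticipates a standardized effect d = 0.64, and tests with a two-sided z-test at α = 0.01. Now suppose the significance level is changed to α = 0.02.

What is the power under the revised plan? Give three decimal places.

δ = d·√(n/2) = 0.64 × √(24/2) = 2.2170 (unchanged). New critical value: z_{0.01} = 2.326.
Revised power = Φ(δ − 2.326) + Φ(−δ − 2.326) = Φ(-0.109) + Φ(-4.543) = 0.4565 + 0.0000 = 0.4565.

Power ≈ 0.456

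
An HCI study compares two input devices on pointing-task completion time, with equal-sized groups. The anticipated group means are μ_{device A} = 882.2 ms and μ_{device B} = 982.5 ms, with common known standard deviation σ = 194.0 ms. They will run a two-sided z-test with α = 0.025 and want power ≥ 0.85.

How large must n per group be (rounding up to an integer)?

Standardized effect: d = |μ_{device A} − μ_{device B}| / σ = |882.2 − 982.5| / 194.0 = 0.5170
Set Φ(δ − 2.241) = 0.85; then δ − 2.241 = Φ⁻¹(0.85) = 1.036, giving δ = 3.278.
(Ignoring the negligible lower-tail rejection probability gives the usual closed-form inversion.)
δ = d·√(n/2) ⇒ n = 2(δ/d)² = 2 × (3.278 / 0.5170)² = 80.39.
Rounding up, n = 81 per group.

n = 81 per group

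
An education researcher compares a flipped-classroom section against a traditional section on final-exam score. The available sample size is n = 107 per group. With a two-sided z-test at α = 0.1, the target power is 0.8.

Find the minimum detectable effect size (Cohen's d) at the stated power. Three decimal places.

d ≈ 0.340

Need Φ(δ − 1.645) = 0.8, so δ = 1.645 + 0.842 = 2.486.
(Lower-tail contribution to power is negligible for δ > 0.)
δ = d·√(n/2) ⇒ d = δ/√(n/2) = 2.486/√(107/2) = 0.3399.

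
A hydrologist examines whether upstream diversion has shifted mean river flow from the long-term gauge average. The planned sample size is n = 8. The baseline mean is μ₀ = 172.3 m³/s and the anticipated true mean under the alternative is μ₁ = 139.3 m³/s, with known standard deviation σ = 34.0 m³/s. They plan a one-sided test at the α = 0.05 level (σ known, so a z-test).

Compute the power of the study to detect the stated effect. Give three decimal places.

Power ≈ 0.864

Standardized effect: d = |μ₁ − μ₀| / σ = |139.3 − 172.3| / 34.0 = 0.9706
Noncentrality parameter: δ = d·√n = 0.9706 × √8 = 2.7452
Critical value for a one-sided test at α = 0.05: z_α = 1.645.
Power = Φ(δ − 1.645) = Φ(1.100) = 0.8644.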